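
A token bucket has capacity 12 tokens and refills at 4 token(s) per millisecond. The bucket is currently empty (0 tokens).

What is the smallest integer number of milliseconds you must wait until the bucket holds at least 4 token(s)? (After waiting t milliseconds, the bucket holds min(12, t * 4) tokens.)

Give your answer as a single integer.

Need t * 4 >= 4, so t >= 4/4.
Smallest integer t = ceil(4/4) = 1.

Answer: 1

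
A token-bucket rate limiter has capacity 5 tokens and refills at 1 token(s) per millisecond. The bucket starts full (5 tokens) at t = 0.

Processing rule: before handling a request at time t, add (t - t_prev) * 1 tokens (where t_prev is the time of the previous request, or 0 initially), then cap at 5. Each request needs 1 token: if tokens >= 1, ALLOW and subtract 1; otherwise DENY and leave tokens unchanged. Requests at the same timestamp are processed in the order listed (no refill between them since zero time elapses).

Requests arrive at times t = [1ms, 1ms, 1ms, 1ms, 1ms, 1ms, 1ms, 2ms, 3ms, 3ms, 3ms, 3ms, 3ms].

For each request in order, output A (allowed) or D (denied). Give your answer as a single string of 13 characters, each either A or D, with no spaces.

Answer: AAAAADDAADDDD

Derivation:
Simulating step by step:
  req#1 t=1ms: ALLOW
  req#2 t=1ms: ALLOW
  req#3 t=1ms: ALLOW
  req#4 t=1ms: ALLOW
  req#5 t=1ms: ALLOW
  req#6 t=1ms: DENY
  req#7 t=1ms: DENY
  req#8 t=2ms: ALLOW
  req#9 t=3ms: ALLOW
  req#10 t=3ms: DENY
  req#11 t=3ms: DENY
  req#12 t=3ms: DENY
  req#13 t=3ms: DENY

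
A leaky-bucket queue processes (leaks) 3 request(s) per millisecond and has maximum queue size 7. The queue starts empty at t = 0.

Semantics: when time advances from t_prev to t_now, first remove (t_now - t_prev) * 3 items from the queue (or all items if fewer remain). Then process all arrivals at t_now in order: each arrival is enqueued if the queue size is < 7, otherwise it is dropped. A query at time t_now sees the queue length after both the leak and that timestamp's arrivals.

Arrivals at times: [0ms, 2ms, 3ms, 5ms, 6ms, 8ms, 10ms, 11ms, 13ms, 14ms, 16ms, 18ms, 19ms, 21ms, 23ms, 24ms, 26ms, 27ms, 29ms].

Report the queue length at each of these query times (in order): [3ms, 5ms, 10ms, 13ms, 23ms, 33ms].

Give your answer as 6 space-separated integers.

Queue lengths at query times:
  query t=3ms: backlog = 1
  query t=5ms: backlog = 1
  query t=10ms: backlog = 1
  query t=13ms: backlog = 1
  query t=23ms: backlog = 1
  query t=33ms: backlog = 0

Answer: 1 1 1 1 1 0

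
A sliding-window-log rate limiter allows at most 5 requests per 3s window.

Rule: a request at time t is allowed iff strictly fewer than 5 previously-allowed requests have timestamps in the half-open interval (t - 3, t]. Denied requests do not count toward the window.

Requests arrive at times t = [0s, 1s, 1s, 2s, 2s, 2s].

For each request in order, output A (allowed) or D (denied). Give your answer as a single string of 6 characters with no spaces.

Answer: AAAAAD

Derivation:
Tracking allowed requests in the window:
  req#1 t=0s: ALLOW
  req#2 t=1s: ALLOW
  req#3 t=1s: ALLOW
  req#4 t=2s: ALLOW
  req#5 t=2s: ALLOW
  req#6 t=2s: DENY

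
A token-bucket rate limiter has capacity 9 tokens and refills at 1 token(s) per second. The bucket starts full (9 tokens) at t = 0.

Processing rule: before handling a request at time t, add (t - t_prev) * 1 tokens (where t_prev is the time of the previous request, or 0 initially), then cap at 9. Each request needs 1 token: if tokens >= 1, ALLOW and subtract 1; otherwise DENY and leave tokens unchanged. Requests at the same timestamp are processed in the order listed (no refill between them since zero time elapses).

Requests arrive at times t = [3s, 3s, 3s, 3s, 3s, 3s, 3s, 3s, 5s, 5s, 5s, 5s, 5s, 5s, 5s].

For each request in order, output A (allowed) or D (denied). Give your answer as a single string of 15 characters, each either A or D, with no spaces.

Simulating step by step:
  req#1 t=3s: ALLOW
  req#2 t=3s: ALLOW
  req#3 t=3s: ALLOW
  req#4 t=3s: ALLOW
  req#5 t=3s: ALLOW
  req#6 t=3s: ALLOW
  req#7 t=3s: ALLOW
  req#8 t=3s: ALLOW
  req#9 t=5s: ALLOW
  req#10 t=5s: ALLOW
  req#11 t=5s: ALLOW
  req#12 t=5s: DENY
  req#13 t=5s: DENY
  req#14 t=5s: DENY
  req#15 t=5s: DENY

Answer: AAAAAAAAAAADDDD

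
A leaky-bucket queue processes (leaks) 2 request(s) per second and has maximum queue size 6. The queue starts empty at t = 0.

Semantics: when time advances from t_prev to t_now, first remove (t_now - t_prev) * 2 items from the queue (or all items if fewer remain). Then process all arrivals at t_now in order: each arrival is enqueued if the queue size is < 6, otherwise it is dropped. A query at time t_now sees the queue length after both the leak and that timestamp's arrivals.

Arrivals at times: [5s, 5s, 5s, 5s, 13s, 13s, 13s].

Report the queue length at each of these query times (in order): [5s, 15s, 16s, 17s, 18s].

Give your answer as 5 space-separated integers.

Answer: 4 0 0 0 0

Derivation:
Queue lengths at query times:
  query t=5s: backlog = 4
  query t=15s: backlog = 0
  query t=16s: backlog = 0
  query t=17s: backlog = 0
  query t=18s: backlog = 0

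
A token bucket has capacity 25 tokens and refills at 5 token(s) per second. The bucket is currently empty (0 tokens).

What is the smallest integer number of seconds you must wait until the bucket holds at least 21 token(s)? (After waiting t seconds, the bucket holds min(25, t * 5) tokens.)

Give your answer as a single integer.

Need t * 5 >= 21, so t >= 21/5.
Smallest integer t = ceil(21/5) = 5.

Answer: 5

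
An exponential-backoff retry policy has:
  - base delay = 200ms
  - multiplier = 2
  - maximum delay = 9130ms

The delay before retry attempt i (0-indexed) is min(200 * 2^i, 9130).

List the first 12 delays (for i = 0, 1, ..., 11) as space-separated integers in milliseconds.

Answer: 200 400 800 1600 3200 6400 9130 9130 9130 9130 9130 9130

Derivation:
Computing each delay:
  i=0: min(200*2^0, 9130) = 200
  i=1: min(200*2^1, 9130) = 400
  i=2: min(200*2^2, 9130) = 800
  i=3: min(200*2^3, 9130) = 1600
  i=4: min(200*2^4, 9130) = 3200
  i=5: min(200*2^5, 9130) = 6400
  i=6: min(200*2^6, 9130) = 9130
  i=7: min(200*2^7, 9130) = 9130
  i=8: min(200*2^8, 9130) = 9130
  i=9: min(200*2^9, 9130) = 9130
  i=10: min(200*2^10, 9130) = 9130
  i=11: min(200*2^11, 9130) = 9130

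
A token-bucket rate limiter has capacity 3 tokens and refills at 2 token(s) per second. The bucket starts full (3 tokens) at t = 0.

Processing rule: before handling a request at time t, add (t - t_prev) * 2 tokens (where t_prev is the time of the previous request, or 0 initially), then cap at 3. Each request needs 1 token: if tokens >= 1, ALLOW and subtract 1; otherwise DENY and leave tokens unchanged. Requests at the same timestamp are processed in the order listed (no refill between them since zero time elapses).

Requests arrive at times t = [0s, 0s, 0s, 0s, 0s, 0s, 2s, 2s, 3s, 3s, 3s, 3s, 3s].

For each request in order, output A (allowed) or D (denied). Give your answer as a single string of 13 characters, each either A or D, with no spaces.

Answer: AAADDDAAAAADD

Derivation:
Simulating step by step:
  req#1 t=0s: ALLOW
  req#2 t=0s: ALLOW
  req#3 t=0s: ALLOW
  req#4 t=0s: DENY
  req#5 t=0s: DENY
  req#6 t=0s: DENY
  req#7 t=2s: ALLOW
  req#8 t=2s: ALLOW
  req#9 t=3s: ALLOW
  req#10 t=3s: ALLOW
  req#11 t=3s: ALLOW
  req#12 t=3s: DENY
  req#13 t=3s: DENY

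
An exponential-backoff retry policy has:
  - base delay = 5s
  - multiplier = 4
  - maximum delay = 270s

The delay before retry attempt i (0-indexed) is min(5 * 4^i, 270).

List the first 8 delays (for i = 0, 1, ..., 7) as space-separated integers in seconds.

Answer: 5 20 80 270 270 270 270 270

Derivation:
Computing each delay:
  i=0: min(5*4^0, 270) = 5
  i=1: min(5*4^1, 270) = 20
  i=2: min(5*4^2, 270) = 80
  i=3: min(5*4^3, 270) = 270
  i=4: min(5*4^4, 270) = 270
  i=5: min(5*4^5, 270) = 270
  i=6: min(5*4^6, 270) = 270
  i=7: min(5*4^7, 270) = 270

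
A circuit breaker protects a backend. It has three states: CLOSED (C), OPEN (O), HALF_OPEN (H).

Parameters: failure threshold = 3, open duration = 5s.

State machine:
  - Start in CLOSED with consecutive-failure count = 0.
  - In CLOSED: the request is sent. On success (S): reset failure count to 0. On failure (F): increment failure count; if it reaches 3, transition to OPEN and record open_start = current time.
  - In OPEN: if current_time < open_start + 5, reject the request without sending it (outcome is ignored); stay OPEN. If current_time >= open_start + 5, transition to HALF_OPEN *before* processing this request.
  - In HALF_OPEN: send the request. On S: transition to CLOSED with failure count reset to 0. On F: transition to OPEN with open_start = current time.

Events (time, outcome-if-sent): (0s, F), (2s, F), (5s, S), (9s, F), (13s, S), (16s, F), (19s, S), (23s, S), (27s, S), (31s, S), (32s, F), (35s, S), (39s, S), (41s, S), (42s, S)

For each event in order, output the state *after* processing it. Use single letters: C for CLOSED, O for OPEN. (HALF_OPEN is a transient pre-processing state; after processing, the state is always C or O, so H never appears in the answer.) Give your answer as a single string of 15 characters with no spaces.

Answer: CCCCCCCCCCCCCCC

Derivation:
State after each event:
  event#1 t=0s outcome=F: state=CLOSED
  event#2 t=2s outcome=F: state=CLOSED
  event#3 t=5s outcome=S: state=CLOSED
  event#4 t=9s outcome=F: state=CLOSED
  event#5 t=13s outcome=S: state=CLOSED
  event#6 t=16s outcome=F: state=CLOSED
  event#7 t=19s outcome=S: state=CLOSED
  event#8 t=23s outcome=S: state=CLOSED
  event#9 t=27s outcome=S: state=CLOSED
  event#10 t=31s outcome=S: state=CLOSED
  event#11 t=32s outcome=F: state=CLOSED
  event#12 t=35s outcome=S: state=CLOSED
  event#13 t=39s outcome=S: state=CLOSED
  event#14 t=41s outcome=S: state=CLOSED
  event#15 t=42s outcome=S: state=CLOSED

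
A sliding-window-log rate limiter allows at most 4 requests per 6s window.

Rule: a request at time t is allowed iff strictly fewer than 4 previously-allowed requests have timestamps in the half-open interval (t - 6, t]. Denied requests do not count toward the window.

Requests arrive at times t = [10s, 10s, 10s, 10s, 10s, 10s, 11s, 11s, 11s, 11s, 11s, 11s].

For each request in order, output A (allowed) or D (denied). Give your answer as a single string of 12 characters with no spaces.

Answer: AAAADDDDDDDD

Derivation:
Tracking allowed requests in the window:
  req#1 t=10s: ALLOW
  req#2 t=10s: ALLOW
  req#3 t=10s: ALLOW
  req#4 t=10s: ALLOW
  req#5 t=10s: DENY
  req#6 t=10s: DENY
  req#7 t=11s: DENY
  req#8 t=11s: DENY
  req#9 t=11s: DENY
  req#10 t=11s: DENY
  req#11 t=11s: DENY
  req#12 t=11s: DENY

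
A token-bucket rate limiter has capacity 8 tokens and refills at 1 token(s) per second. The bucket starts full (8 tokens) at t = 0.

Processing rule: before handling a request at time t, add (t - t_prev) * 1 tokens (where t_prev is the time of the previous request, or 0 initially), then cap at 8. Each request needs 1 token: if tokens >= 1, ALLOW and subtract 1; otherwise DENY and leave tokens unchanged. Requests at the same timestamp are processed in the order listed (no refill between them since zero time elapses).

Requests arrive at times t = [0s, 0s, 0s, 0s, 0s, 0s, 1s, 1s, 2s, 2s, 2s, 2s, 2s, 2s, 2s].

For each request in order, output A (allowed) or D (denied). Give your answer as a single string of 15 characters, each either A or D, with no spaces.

Simulating step by step:
  req#1 t=0s: ALLOW
  req#2 t=0s: ALLOW
  req#3 t=0s: ALLOW
  req#4 t=0s: ALLOW
  req#5 t=0s: ALLOW
  req#6 t=0s: ALLOW
  req#7 t=1s: ALLOW
  req#8 t=1s: ALLOW
  req#9 t=2s: ALLOW
  req#10 t=2s: ALLOW
  req#11 t=2s: DENY
  req#12 t=2s: DENY
  req#13 t=2s: DENY
  req#14 t=2s: DENY
  req#15 t=2s: DENY

Answer: AAAAAAAAAADDDDD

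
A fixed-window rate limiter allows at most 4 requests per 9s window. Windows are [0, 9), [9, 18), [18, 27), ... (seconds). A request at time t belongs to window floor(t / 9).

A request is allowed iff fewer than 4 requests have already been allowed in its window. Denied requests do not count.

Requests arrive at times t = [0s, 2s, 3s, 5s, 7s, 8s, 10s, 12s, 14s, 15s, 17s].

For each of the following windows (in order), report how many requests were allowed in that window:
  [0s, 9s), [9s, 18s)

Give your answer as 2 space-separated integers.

Processing requests:
  req#1 t=0s (window 0): ALLOW
  req#2 t=2s (window 0): ALLOW
  req#3 t=3s (window 0): ALLOW
  req#4 t=5s (window 0): ALLOW
  req#5 t=7s (window 0): DENY
  req#6 t=8s (window 0): DENY
  req#7 t=10s (window 1): ALLOW
  req#8 t=12s (window 1): ALLOW
  req#9 t=14s (window 1): ALLOW
  req#10 t=15s (window 1): ALLOW
  req#11 t=17s (window 1): DENY

Allowed counts by window: 4 4

Answer: 4 4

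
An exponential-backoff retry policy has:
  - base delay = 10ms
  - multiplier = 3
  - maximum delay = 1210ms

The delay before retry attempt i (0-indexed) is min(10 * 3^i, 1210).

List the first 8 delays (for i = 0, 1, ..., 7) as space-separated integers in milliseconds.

Computing each delay:
  i=0: min(10*3^0, 1210) = 10
  i=1: min(10*3^1, 1210) = 30
  i=2: min(10*3^2, 1210) = 90
  i=3: min(10*3^3, 1210) = 270
  i=4: min(10*3^4, 1210) = 810
  i=5: min(10*3^5, 1210) = 1210
  i=6: min(10*3^6, 1210) = 1210
  i=7: min(10*3^7, 1210) = 1210

Answer: 10 30 90 270 810 1210 1210 1210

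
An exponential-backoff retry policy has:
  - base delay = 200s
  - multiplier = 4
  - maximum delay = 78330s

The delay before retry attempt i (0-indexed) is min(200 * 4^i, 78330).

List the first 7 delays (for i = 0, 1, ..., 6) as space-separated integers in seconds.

Computing each delay:
  i=0: min(200*4^0, 78330) = 200
  i=1: min(200*4^1, 78330) = 800
  i=2: min(200*4^2, 78330) = 3200
  i=3: min(200*4^3, 78330) = 12800
  i=4: min(200*4^4, 78330) = 51200
  i=5: min(200*4^5, 78330) = 78330
  i=6: min(200*4^6, 78330) = 78330

Answer: 200 800 3200 12800 51200 78330 78330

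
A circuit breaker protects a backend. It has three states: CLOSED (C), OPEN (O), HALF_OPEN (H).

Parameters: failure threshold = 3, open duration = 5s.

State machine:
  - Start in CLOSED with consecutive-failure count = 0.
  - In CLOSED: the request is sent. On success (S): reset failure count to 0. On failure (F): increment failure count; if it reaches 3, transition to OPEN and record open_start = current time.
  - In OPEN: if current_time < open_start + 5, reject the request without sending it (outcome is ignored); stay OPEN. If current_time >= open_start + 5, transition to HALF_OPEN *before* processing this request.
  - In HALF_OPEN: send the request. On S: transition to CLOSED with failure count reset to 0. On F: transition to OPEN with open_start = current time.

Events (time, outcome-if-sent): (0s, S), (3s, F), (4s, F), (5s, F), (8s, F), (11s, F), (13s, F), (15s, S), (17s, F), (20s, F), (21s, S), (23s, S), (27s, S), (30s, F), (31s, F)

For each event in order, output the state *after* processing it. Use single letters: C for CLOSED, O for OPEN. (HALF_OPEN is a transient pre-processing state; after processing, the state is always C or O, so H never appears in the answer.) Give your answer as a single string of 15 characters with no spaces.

Answer: CCCOOOOOOOOCCCC

Derivation:
State after each event:
  event#1 t=0s outcome=S: state=CLOSED
  event#2 t=3s outcome=F: state=CLOSED
  event#3 t=4s outcome=F: state=CLOSED
  event#4 t=5s outcome=F: state=OPEN
  event#5 t=8s outcome=F: state=OPEN
  event#6 t=11s outcome=F: state=OPEN
  event#7 t=13s outcome=F: state=OPEN
  event#8 t=15s outcome=S: state=OPEN
  event#9 t=17s outcome=F: state=OPEN
  event#10 t=20s outcome=F: state=OPEN
  event#11 t=21s outcome=S: state=OPEN
  event#12 t=23s outcome=S: state=CLOSED
  event#13 t=27s outcome=S: state=CLOSED
  event#14 t=30s outcome=F: state=CLOSED
  event#15 t=31s outcome=F: state=CLOSED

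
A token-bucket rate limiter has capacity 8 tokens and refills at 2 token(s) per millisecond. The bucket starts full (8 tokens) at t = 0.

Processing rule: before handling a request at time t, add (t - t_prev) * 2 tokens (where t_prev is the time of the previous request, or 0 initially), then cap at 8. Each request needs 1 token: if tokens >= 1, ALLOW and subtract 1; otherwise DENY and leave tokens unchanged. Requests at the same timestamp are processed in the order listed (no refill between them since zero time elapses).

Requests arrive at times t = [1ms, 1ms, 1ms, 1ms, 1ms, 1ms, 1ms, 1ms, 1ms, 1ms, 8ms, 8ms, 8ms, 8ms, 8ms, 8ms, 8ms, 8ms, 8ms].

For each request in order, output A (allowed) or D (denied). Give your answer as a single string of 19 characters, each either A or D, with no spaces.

Simulating step by step:
  req#1 t=1ms: ALLOW
  req#2 t=1ms: ALLOW
  req#3 t=1ms: ALLOW
  req#4 t=1ms: ALLOW
  req#5 t=1ms: ALLOW
  req#6 t=1ms: ALLOW
  req#7 t=1ms: ALLOW
  req#8 t=1ms: ALLOW
  req#9 t=1ms: DENY
  req#10 t=1ms: DENY
  req#11 t=8ms: ALLOW
  req#12 t=8ms: ALLOW
  req#13 t=8ms: ALLOW
  req#14 t=8ms: ALLOW
  req#15 t=8ms: ALLOW
  req#16 t=8ms: ALLOW
  req#17 t=8ms: ALLOW
  req#18 t=8ms: ALLOW
  req#19 t=8ms: DENY

Answer: AAAAAAAADDAAAAAAAAD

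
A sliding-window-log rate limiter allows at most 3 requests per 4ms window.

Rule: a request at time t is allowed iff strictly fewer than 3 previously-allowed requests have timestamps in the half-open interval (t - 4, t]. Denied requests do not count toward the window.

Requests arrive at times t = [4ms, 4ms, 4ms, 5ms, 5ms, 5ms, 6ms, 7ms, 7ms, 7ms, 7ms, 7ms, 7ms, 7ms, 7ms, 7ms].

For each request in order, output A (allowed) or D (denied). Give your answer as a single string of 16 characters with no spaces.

Tracking allowed requests in the window:
  req#1 t=4ms: ALLOW
  req#2 t=4ms: ALLOW
  req#3 t=4ms: ALLOW
  req#4 t=5ms: DENY
  req#5 t=5ms: DENY
  req#6 t=5ms: DENY
  req#7 t=6ms: DENY
  req#8 t=7ms: DENY
  req#9 t=7ms: DENY
  req#10 t=7ms: DENY
  req#11 t=7ms: DENY
  req#12 t=7ms: DENY
  req#13 t=7ms: DENY
  req#14 t=7ms: DENY
  req#15 t=7ms: DENY
  req#16 t=7ms: DENY

Answer: AAADDDDDDDDDDDDD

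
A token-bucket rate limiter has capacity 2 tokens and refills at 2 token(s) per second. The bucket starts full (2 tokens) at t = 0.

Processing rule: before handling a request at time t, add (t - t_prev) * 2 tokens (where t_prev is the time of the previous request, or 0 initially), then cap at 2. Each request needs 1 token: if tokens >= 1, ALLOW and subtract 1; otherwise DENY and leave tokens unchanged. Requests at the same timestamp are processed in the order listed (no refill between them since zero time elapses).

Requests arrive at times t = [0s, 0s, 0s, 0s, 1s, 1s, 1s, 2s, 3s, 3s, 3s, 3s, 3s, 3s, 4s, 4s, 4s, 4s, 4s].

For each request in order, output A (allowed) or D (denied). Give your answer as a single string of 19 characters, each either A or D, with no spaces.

Answer: AADDAADAAADDDDAADDD

Derivation:
Simulating step by step:
  req#1 t=0s: ALLOW
  req#2 t=0s: ALLOW
  req#3 t=0s: DENY
  req#4 t=0s: DENY
  req#5 t=1s: ALLOW
  req#6 t=1s: ALLOW
  req#7 t=1s: DENY
  req#8 t=2s: ALLOW
  req#9 t=3s: ALLOW
  req#10 t=3s: ALLOW
  req#11 t=3s: DENY
  req#12 t=3s: DENY
  req#13 t=3s: DENY
  req#14 t=3s: DENY
  req#15 t=4s: ALLOW
  req#16 t=4s: ALLOW
  req#17 t=4s: DENY
  req#18 t=4s: DENY
  req#19 t=4s: DENY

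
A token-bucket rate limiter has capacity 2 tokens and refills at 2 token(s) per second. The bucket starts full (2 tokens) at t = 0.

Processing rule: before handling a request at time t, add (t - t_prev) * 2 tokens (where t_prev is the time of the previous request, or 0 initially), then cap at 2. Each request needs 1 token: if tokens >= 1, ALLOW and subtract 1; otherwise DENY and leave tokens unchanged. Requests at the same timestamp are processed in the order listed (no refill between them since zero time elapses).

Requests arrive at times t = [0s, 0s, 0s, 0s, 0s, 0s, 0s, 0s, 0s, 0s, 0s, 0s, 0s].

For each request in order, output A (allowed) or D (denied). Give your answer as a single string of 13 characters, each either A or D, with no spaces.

Simulating step by step:
  req#1 t=0s: ALLOW
  req#2 t=0s: ALLOW
  req#3 t=0s: DENY
  req#4 t=0s: DENY
  req#5 t=0s: DENY
  req#6 t=0s: DENY
  req#7 t=0s: DENY
  req#8 t=0s: DENY
  req#9 t=0s: DENY
  req#10 t=0s: DENY
  req#11 t=0s: DENY
  req#12 t=0s: DENY
  req#13 t=0s: DENY

Answer: AADDDDDDDDDDD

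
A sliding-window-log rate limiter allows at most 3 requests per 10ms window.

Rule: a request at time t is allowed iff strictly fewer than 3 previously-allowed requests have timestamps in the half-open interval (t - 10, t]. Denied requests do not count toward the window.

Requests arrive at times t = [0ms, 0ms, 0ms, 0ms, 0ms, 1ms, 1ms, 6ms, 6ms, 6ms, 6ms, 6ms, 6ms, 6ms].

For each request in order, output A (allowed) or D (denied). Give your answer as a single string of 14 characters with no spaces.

Answer: AAADDDDDDDDDDD

Derivation:
Tracking allowed requests in the window:
  req#1 t=0ms: ALLOW
  req#2 t=0ms: ALLOW
  req#3 t=0ms: ALLOW
  req#4 t=0ms: DENY
  req#5 t=0ms: DENY
  req#6 t=1ms: DENY
  req#7 t=1ms: DENY
  req#8 t=6ms: DENY
  req#9 t=6ms: DENY
  req#10 t=6ms: DENY
  req#11 t=6ms: DENY
  req#12 t=6ms: DENY
  req#13 t=6ms: DENY
  req#14 t=6ms: DENY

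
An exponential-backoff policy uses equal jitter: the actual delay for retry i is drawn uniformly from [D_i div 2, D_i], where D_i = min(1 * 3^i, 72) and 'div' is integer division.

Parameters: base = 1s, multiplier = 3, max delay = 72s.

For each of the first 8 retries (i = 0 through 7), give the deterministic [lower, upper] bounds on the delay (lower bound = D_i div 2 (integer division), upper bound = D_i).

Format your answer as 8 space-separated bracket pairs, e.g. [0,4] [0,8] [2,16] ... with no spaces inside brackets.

Computing bounds per retry:
  i=0: D_i=min(1*3^0,72)=1, bounds=[0,1]
  i=1: D_i=min(1*3^1,72)=3, bounds=[1,3]
  i=2: D_i=min(1*3^2,72)=9, bounds=[4,9]
  i=3: D_i=min(1*3^3,72)=27, bounds=[13,27]
  i=4: D_i=min(1*3^4,72)=72, bounds=[36,72]
  i=5: D_i=min(1*3^5,72)=72, bounds=[36,72]
  i=6: D_i=min(1*3^6,72)=72, bounds=[36,72]
  i=7: D_i=min(1*3^7,72)=72, bounds=[36,72]

Answer: [0,1] [1,3] [4,9] [13,27] [36,72] [36,72] [36,72] [36,72]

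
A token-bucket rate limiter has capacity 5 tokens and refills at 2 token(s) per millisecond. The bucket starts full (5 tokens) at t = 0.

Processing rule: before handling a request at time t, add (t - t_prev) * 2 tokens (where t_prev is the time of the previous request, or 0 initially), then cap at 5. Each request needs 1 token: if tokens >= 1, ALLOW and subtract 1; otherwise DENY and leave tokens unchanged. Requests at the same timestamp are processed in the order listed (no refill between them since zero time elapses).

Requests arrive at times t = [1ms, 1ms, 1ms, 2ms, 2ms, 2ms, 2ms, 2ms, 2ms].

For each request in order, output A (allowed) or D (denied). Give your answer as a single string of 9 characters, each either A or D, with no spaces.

Simulating step by step:
  req#1 t=1ms: ALLOW
  req#2 t=1ms: ALLOW
  req#3 t=1ms: ALLOW
  req#4 t=2ms: ALLOW
  req#5 t=2ms: ALLOW
  req#6 t=2ms: ALLOW
  req#7 t=2ms: ALLOW
  req#8 t=2ms: DENY
  req#9 t=2ms: DENY

Answer: AAAAAAADD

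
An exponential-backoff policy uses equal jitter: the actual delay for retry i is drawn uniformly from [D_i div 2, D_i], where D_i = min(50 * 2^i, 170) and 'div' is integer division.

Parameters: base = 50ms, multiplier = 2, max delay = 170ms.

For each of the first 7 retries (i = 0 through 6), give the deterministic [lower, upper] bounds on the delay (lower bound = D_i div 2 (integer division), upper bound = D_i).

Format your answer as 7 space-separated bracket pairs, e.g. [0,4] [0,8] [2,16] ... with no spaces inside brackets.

Computing bounds per retry:
  i=0: D_i=min(50*2^0,170)=50, bounds=[25,50]
  i=1: D_i=min(50*2^1,170)=100, bounds=[50,100]
  i=2: D_i=min(50*2^2,170)=170, bounds=[85,170]
  i=3: D_i=min(50*2^3,170)=170, bounds=[85,170]
  i=4: D_i=min(50*2^4,170)=170, bounds=[85,170]
  i=5: D_i=min(50*2^5,170)=170, bounds=[85,170]
  i=6: D_i=min(50*2^6,170)=170, bounds=[85,170]

Answer: [25,50] [50,100] [85,170] [85,170] [85,170] [85,170] [85,170]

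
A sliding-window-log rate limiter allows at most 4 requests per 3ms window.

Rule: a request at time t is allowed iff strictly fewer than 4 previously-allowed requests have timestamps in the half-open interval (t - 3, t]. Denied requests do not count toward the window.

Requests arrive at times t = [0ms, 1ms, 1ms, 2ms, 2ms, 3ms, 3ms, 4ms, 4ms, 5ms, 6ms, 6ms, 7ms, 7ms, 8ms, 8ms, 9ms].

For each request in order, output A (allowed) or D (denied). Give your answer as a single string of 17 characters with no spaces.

Tracking allowed requests in the window:
  req#1 t=0ms: ALLOW
  req#2 t=1ms: ALLOW
  req#3 t=1ms: ALLOW
  req#4 t=2ms: ALLOW
  req#5 t=2ms: DENY
  req#6 t=3ms: ALLOW
  req#7 t=3ms: DENY
  req#8 t=4ms: ALLOW
  req#9 t=4ms: ALLOW
  req#10 t=5ms: ALLOW
  req#11 t=6ms: ALLOW
  req#12 t=6ms: DENY
  req#13 t=7ms: ALLOW
  req#14 t=7ms: ALLOW
  req#15 t=8ms: ALLOW
  req#16 t=8ms: DENY
  req#17 t=9ms: ALLOW

Answer: AAAADADAAAADAAADA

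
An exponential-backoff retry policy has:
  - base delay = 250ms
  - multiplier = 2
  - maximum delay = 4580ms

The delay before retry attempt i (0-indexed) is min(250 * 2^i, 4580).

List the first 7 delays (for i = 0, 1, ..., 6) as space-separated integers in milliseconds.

Computing each delay:
  i=0: min(250*2^0, 4580) = 250
  i=1: min(250*2^1, 4580) = 500
  i=2: min(250*2^2, 4580) = 1000
  i=3: min(250*2^3, 4580) = 2000
  i=4: min(250*2^4, 4580) = 4000
  i=5: min(250*2^5, 4580) = 4580
  i=6: min(250*2^6, 4580) = 4580

Answer: 250 500 1000 2000 4000 4580 4580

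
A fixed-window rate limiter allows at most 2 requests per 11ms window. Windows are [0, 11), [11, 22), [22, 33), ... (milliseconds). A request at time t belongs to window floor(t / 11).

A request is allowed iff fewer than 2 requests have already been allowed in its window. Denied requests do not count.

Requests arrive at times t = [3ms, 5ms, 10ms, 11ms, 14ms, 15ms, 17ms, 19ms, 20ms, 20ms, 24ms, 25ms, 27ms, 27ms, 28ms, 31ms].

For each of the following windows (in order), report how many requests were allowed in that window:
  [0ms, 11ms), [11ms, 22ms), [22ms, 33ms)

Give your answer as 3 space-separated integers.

Processing requests:
  req#1 t=3ms (window 0): ALLOW
  req#2 t=5ms (window 0): ALLOW
  req#3 t=10ms (window 0): DENY
  req#4 t=11ms (window 1): ALLOW
  req#5 t=14ms (window 1): ALLOW
  req#6 t=15ms (window 1): DENY
  req#7 t=17ms (window 1): DENY
  req#8 t=19ms (window 1): DENY
  req#9 t=20ms (window 1): DENY
  req#10 t=20ms (window 1): DENY
  req#11 t=24ms (window 2): ALLOW
  req#12 t=25ms (window 2): ALLOW
  req#13 t=27ms (window 2): DENY
  req#14 t=27ms (window 2): DENY
  req#15 t=28ms (window 2): DENY
  req#16 t=31ms (window 2): DENY

Allowed counts by window: 2 2 2

Answer: 2 2 2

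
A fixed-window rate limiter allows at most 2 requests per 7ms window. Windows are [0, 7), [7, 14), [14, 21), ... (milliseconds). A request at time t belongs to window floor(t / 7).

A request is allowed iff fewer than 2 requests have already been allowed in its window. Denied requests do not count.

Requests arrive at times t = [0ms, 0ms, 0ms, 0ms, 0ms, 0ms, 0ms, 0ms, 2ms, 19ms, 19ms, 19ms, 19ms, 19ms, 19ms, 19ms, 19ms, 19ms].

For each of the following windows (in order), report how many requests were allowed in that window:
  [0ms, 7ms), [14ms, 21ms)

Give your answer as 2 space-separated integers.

Processing requests:
  req#1 t=0ms (window 0): ALLOW
  req#2 t=0ms (window 0): ALLOW
  req#3 t=0ms (window 0): DENY
  req#4 t=0ms (window 0): DENY
  req#5 t=0ms (window 0): DENY
  req#6 t=0ms (window 0): DENY
  req#7 t=0ms (window 0): DENY
  req#8 t=0ms (window 0): DENY
  req#9 t=2ms (window 0): DENY
  req#10 t=19ms (window 2): ALLOW
  req#11 t=19ms (window 2): ALLOW
  req#12 t=19ms (window 2): DENY
  req#13 t=19ms (window 2): DENY
  req#14 t=19ms (window 2): DENY
  req#15 t=19ms (window 2): DENY
  req#16 t=19ms (window 2): DENY
  req#17 t=19ms (window 2): DENY
  req#18 t=19ms (window 2): DENY

Allowed counts by window: 2 2

Answer: 2 2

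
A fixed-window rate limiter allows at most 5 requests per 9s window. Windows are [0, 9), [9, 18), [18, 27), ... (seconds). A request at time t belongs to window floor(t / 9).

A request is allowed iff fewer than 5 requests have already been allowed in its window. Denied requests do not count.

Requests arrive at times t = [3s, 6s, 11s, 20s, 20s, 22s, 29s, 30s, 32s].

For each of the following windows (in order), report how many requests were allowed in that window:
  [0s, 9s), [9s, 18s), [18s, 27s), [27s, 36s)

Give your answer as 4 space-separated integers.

Processing requests:
  req#1 t=3s (window 0): ALLOW
  req#2 t=6s (window 0): ALLOW
  req#3 t=11s (window 1): ALLOW
  req#4 t=20s (window 2): ALLOW
  req#5 t=20s (window 2): ALLOW
  req#6 t=22s (window 2): ALLOW
  req#7 t=29s (window 3): ALLOW
  req#8 t=30s (window 3): ALLOW
  req#9 t=32s (window 3): ALLOW

Allowed counts by window: 2 1 3 3

Answer: 2 1 3 3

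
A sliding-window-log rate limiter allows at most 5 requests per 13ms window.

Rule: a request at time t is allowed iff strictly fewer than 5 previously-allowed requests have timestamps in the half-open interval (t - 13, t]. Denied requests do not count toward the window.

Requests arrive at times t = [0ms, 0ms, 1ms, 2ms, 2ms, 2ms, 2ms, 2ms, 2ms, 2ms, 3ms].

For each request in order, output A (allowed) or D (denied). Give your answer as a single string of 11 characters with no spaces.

Tracking allowed requests in the window:
  req#1 t=0ms: ALLOW
  req#2 t=0ms: ALLOW
  req#3 t=1ms: ALLOW
  req#4 t=2ms: ALLOW
  req#5 t=2ms: ALLOW
  req#6 t=2ms: DENY
  req#7 t=2ms: DENY
  req#8 t=2ms: DENY
  req#9 t=2ms: DENY
  req#10 t=2ms: DENY
  req#11 t=3ms: DENY

Answer: AAAAADDDDDD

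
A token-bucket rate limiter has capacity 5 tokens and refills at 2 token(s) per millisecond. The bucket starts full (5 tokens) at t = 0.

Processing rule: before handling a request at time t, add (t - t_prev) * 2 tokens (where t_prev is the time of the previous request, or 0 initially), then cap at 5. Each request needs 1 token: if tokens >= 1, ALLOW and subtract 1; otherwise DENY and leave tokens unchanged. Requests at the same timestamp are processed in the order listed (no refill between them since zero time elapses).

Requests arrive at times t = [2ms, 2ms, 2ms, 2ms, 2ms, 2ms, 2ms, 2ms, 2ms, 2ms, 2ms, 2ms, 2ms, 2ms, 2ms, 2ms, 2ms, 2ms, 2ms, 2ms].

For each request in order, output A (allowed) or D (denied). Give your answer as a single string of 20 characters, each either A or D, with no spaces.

Simulating step by step:
  req#1 t=2ms: ALLOW
  req#2 t=2ms: ALLOW
  req#3 t=2ms: ALLOW
  req#4 t=2ms: ALLOW
  req#5 t=2ms: ALLOW
  req#6 t=2ms: DENY
  req#7 t=2ms: DENY
  req#8 t=2ms: DENY
  req#9 t=2ms: DENY
  req#10 t=2ms: DENY
  req#11 t=2ms: DENY
  req#12 t=2ms: DENY
  req#13 t=2ms: DENY
  req#14 t=2ms: DENY
  req#15 t=2ms: DENY
  req#16 t=2ms: DENY
  req#17 t=2ms: DENY
  req#18 t=2ms: DENY
  req#19 t=2ms: DENY
  req#20 t=2ms: DENY

Answer: AAAAADDDDDDDDDDDDDDD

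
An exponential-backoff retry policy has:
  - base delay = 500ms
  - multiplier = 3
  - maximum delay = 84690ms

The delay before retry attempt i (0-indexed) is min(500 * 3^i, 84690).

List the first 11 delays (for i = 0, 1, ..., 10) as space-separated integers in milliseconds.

Computing each delay:
  i=0: min(500*3^0, 84690) = 500
  i=1: min(500*3^1, 84690) = 1500
  i=2: min(500*3^2, 84690) = 4500
  i=3: min(500*3^3, 84690) = 13500
  i=4: min(500*3^4, 84690) = 40500
  i=5: min(500*3^5, 84690) = 84690
  i=6: min(500*3^6, 84690) = 84690
  i=7: min(500*3^7, 84690) = 84690
  i=8: min(500*3^8, 84690) = 84690
  i=9: min(500*3^9, 84690) = 84690
  i=10: min(500*3^10, 84690) = 84690

Answer: 500 1500 4500 13500 40500 84690 84690 84690 84690 84690 84690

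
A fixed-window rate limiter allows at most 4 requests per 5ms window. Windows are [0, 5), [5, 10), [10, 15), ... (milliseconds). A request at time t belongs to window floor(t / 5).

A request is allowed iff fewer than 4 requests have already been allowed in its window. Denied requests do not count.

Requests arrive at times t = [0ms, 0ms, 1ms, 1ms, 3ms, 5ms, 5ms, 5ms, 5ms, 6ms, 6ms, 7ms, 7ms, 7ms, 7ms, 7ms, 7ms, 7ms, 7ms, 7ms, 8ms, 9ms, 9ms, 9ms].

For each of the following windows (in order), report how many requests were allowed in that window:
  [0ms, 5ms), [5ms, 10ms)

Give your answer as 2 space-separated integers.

Processing requests:
  req#1 t=0ms (window 0): ALLOW
  req#2 t=0ms (window 0): ALLOW
  req#3 t=1ms (window 0): ALLOW
  req#4 t=1ms (window 0): ALLOW
  req#5 t=3ms (window 0): DENY
  req#6 t=5ms (window 1): ALLOW
  req#7 t=5ms (window 1): ALLOW
  req#8 t=5ms (window 1): ALLOW
  req#9 t=5ms (window 1): ALLOW
  req#10 t=6ms (window 1): DENY
  req#11 t=6ms (window 1): DENY
  req#12 t=7ms (window 1): DENY
  req#13 t=7ms (window 1): DENY
  req#14 t=7ms (window 1): DENY
  req#15 t=7ms (window 1): DENY
  req#16 t=7ms (window 1): DENY
  req#17 t=7ms (window 1): DENY
  req#18 t=7ms (window 1): DENY
  req#19 t=7ms (window 1): DENY
  req#20 t=7ms (window 1): DENY
  req#21 t=8ms (window 1): DENY
  req#22 t=9ms (window 1): DENY
  req#23 t=9ms (window 1): DENY
  req#24 t=9ms (window 1): DENY

Allowed counts by window: 4 4

Answer: 4 4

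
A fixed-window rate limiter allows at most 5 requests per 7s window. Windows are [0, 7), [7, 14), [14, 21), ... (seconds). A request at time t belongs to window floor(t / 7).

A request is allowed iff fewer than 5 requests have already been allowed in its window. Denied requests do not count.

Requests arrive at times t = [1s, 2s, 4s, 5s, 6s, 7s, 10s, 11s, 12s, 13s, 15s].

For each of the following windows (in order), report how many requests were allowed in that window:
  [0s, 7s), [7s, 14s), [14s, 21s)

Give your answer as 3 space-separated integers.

Processing requests:
  req#1 t=1s (window 0): ALLOW
  req#2 t=2s (window 0): ALLOW
  req#3 t=4s (window 0): ALLOW
  req#4 t=5s (window 0): ALLOW
  req#5 t=6s (window 0): ALLOW
  req#6 t=7s (window 1): ALLOW
  req#7 t=10s (window 1): ALLOW
  req#8 t=11s (window 1): ALLOW
  req#9 t=12s (window 1): ALLOW
  req#10 t=13s (window 1): ALLOW
  req#11 t=15s (window 2): ALLOW

Allowed counts by window: 5 5 1

Answer: 5 5 1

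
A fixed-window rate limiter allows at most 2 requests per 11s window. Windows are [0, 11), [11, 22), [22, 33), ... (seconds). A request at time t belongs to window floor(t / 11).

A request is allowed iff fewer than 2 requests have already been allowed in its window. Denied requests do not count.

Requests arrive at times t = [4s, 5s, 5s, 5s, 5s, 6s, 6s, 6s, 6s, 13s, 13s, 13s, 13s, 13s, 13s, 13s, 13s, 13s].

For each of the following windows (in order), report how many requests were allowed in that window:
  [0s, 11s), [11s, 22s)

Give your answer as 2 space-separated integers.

Answer: 2 2

Derivation:
Processing requests:
  req#1 t=4s (window 0): ALLOW
  req#2 t=5s (window 0): ALLOW
  req#3 t=5s (window 0): DENY
  req#4 t=5s (window 0): DENY
  req#5 t=5s (window 0): DENY
  req#6 t=6s (window 0): DENY
  req#7 t=6s (window 0): DENY
  req#8 t=6s (window 0): DENY
  req#9 t=6s (window 0): DENY
  req#10 t=13s (window 1): ALLOW
  req#11 t=13s (window 1): ALLOW
  req#12 t=13s (window 1): DENY
  req#13 t=13s (window 1): DENY
  req#14 t=13s (window 1): DENY
  req#15 t=13s (window 1): DENY
  req#16 t=13s (window 1): DENY
  req#17 t=13s (window 1): DENY
  req#18 t=13s (window 1): DENY

Allowed counts by window: 2 2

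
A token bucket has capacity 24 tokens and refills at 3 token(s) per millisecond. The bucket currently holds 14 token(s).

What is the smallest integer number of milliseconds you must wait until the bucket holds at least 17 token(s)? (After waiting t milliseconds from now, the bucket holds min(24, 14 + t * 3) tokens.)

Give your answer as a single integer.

Need 14 + t * 3 >= 17, so t >= 3/3.
Smallest integer t = ceil(3/3) = 1.

Answer: 1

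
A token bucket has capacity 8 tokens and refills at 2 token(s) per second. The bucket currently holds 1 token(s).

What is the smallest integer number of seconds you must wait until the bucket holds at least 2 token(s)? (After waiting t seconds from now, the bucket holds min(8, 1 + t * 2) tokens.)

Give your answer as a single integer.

Answer: 1

Derivation:
Need 1 + t * 2 >= 2, so t >= 1/2.
Smallest integer t = ceil(1/2) = 1.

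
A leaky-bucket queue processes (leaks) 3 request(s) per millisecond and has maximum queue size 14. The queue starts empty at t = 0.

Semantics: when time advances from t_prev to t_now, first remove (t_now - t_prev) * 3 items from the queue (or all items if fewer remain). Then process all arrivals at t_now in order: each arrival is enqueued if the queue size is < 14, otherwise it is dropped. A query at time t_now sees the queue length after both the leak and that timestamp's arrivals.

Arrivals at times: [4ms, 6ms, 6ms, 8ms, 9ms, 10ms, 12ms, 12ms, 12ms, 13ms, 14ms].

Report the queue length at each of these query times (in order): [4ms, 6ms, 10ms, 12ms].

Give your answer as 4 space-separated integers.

Queue lengths at query times:
  query t=4ms: backlog = 1
  query t=6ms: backlog = 2
  query t=10ms: backlog = 1
  query t=12ms: backlog = 3

Answer: 1 2 1 3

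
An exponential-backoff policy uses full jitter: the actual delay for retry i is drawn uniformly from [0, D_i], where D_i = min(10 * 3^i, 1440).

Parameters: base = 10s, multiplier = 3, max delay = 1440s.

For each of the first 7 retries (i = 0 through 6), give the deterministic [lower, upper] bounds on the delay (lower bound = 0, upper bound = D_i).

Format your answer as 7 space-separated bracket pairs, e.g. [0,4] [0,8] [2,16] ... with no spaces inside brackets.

Answer: [0,10] [0,30] [0,90] [0,270] [0,810] [0,1440] [0,1440]

Derivation:
Computing bounds per retry:
  i=0: D_i=min(10*3^0,1440)=10, bounds=[0,10]
  i=1: D_i=min(10*3^1,1440)=30, bounds=[0,30]
  i=2: D_i=min(10*3^2,1440)=90, bounds=[0,90]
  i=3: D_i=min(10*3^3,1440)=270, bounds=[0,270]
  i=4: D_i=min(10*3^4,1440)=810, bounds=[0,810]
  i=5: D_i=min(10*3^5,1440)=1440, bounds=[0,1440]
  i=6: D_i=min(10*3^6,1440)=1440, bounds=[0,1440]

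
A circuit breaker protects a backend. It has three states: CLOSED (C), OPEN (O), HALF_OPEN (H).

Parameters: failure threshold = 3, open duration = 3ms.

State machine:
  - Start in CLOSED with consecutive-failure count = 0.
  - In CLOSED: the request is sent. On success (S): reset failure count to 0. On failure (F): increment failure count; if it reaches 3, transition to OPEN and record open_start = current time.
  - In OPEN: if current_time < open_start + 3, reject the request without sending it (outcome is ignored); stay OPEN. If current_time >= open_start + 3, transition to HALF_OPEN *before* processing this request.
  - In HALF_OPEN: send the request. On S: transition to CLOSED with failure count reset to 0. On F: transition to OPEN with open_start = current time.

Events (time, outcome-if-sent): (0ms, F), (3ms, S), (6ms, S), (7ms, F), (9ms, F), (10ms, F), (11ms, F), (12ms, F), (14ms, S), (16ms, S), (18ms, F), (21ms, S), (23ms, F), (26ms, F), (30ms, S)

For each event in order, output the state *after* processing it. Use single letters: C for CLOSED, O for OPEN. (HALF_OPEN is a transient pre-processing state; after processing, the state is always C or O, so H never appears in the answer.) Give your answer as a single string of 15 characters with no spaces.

State after each event:
  event#1 t=0ms outcome=F: state=CLOSED
  event#2 t=3ms outcome=S: state=CLOSED
  event#3 t=6ms outcome=S: state=CLOSED
  event#4 t=7ms outcome=F: state=CLOSED
  event#5 t=9ms outcome=F: state=CLOSED
  event#6 t=10ms outcome=F: state=OPEN
  event#7 t=11ms outcome=F: state=OPEN
  event#8 t=12ms outcome=F: state=OPEN
  event#9 t=14ms outcome=S: state=CLOSED
  event#10 t=16ms outcome=S: state=CLOSED
  event#11 t=18ms outcome=F: state=CLOSED
  event#12 t=21ms outcome=S: state=CLOSED
  event#13 t=23ms outcome=F: state=CLOSED
  event#14 t=26ms outcome=F: state=CLOSED
  event#15 t=30ms outcome=S: state=CLOSED

Answer: CCCCCOOOCCCCCCC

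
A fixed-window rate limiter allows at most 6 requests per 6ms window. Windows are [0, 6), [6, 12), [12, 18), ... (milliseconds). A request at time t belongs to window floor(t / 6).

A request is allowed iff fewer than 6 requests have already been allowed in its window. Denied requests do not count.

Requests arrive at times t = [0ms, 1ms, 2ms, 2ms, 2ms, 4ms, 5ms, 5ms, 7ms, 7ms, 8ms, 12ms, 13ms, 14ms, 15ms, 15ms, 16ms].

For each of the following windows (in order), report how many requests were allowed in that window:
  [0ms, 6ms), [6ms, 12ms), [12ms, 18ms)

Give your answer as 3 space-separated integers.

Processing requests:
  req#1 t=0ms (window 0): ALLOW
  req#2 t=1ms (window 0): ALLOW
  req#3 t=2ms (window 0): ALLOW
  req#4 t=2ms (window 0): ALLOW
  req#5 t=2ms (window 0): ALLOW
  req#6 t=4ms (window 0): ALLOW
  req#7 t=5ms (window 0): DENY
  req#8 t=5ms (window 0): DENY
  req#9 t=7ms (window 1): ALLOW
  req#10 t=7ms (window 1): ALLOW
  req#11 t=8ms (window 1): ALLOW
  req#12 t=12ms (window 2): ALLOW
  req#13 t=13ms (window 2): ALLOW
  req#14 t=14ms (window 2): ALLOW
  req#15 t=15ms (window 2): ALLOW
  req#16 t=15ms (window 2): ALLOW
  req#17 t=16ms (window 2): ALLOW

Allowed counts by window: 6 3 6

Answer: 6 3 6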